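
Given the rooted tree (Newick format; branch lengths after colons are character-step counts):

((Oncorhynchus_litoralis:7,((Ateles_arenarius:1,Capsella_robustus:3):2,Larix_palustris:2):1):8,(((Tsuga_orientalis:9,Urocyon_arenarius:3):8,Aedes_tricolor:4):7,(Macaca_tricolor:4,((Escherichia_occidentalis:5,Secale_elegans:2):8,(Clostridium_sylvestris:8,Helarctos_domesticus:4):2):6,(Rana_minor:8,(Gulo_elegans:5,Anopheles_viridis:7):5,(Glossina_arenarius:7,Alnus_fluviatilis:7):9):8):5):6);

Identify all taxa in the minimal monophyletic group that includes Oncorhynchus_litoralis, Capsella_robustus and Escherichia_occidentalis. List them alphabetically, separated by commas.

Aedes_tricolor, Alnus_fluviatilis, Anopheles_viridis, Ateles_arenarius, Capsella_robustus, Clostridium_sylvestris, Escherichia_occidentalis, Glossina_arenarius, Gulo_elegans, Helarctos_domesticus, Larix_palustris, Macaca_tricolor, Oncorhynchus_litoralis, Rana_minor, Secale_elegans, Tsuga_orientalis, Urocyon_arenarius

Tracing Oncorhynchus_litoralis: it sits inside (Oncorhynchus_litoralis,((Ateles_arenarius,Capsella_robustus),Larix_palustris)).
Tracing Capsella_robustus: it sits inside (Ateles_arenarius,Capsella_robustus).
Tracing Escherichia_occidentalis: it sits inside (Escherichia_occidentalis,Secale_elegans).
The smallest clade enclosing all 3 is the whole tree (their MRCA is the root), so the answer is all 17 tips in alphabetical order.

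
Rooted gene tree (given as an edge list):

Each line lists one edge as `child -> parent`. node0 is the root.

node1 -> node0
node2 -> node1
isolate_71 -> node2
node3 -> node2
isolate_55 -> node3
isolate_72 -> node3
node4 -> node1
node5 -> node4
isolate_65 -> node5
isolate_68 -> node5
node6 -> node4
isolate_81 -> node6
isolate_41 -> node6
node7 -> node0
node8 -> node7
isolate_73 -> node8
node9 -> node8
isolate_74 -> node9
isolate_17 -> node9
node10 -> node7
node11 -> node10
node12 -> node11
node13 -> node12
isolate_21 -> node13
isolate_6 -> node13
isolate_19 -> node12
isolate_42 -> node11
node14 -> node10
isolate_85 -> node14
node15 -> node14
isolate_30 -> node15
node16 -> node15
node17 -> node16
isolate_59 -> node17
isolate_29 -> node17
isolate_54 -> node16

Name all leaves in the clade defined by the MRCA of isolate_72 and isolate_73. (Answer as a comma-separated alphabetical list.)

Tracing isolate_72: it sits inside (isolate_55,isolate_72).
Tracing isolate_73: it sits inside (isolate_73,(isolate_74,isolate_17)).
The smallest clade enclosing both is the whole tree (their MRCA is the root), so the answer is all 19 tips in alphabetical order.

isolate_17, isolate_19, isolate_21, isolate_29, isolate_30, isolate_41, isolate_42, isolate_54, isolate_55, isolate_59, isolate_6, isolate_65, isolate_68, isolate_71, isolate_72, isolate_73, isolate_74, isolate_81, isolate_85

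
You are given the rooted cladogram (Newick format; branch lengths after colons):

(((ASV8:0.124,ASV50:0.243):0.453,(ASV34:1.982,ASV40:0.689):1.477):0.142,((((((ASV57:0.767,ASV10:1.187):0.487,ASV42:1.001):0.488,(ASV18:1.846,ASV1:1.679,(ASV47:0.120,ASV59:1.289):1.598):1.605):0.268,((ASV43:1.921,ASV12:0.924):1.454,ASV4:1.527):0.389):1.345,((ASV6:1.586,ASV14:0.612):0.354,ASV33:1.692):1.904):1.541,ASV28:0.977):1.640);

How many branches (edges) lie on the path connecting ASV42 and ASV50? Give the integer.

9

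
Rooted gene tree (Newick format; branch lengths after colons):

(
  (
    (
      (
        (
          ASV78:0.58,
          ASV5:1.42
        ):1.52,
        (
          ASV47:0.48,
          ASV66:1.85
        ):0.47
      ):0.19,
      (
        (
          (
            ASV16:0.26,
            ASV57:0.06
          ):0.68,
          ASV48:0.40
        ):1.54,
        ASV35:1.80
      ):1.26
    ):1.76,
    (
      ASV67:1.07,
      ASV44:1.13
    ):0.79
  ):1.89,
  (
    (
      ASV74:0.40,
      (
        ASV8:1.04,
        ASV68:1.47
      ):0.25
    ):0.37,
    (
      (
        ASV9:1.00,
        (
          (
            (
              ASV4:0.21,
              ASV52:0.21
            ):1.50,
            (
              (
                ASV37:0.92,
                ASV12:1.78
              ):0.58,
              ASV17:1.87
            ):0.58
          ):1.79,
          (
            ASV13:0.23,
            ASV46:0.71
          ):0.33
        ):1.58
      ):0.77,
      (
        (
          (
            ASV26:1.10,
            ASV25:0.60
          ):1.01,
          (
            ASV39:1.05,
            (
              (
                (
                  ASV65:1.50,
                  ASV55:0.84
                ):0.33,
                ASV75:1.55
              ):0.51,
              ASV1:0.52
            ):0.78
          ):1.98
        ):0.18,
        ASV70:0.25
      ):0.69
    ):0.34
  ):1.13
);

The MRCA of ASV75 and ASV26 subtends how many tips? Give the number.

7

The MRCA of ASV75 and ASV26 is the node subtending ((ASV26,ASV25),(ASV39,(((ASV65,ASV55),ASV75),ASV1))).
That clade contains 7 terminal taxa: ASV1, ASV25, ASV26, ASV39, ASV55, ASV65, ASV75.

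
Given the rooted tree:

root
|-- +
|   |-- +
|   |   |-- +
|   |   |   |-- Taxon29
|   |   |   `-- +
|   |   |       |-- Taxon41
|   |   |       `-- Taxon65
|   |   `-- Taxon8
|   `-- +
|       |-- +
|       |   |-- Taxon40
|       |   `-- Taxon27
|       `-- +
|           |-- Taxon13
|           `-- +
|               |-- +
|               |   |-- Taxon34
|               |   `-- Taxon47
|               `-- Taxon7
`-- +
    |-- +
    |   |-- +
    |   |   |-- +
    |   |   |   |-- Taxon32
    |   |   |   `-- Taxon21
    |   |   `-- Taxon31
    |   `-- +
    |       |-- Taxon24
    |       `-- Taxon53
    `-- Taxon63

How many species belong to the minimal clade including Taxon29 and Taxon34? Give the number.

10

The MRCA of Taxon29 and Taxon34 is the node subtending (((Taxon29,(Taxon41,Taxon65)),Taxon8),((Taxon40,Taxon27),(Taxon13,((Taxon34,Taxon47),Taxon7)))).
That clade contains 10 terminal taxa: Taxon13, Taxon27, Taxon29, Taxon34, Taxon40, Taxon41, Taxon47, Taxon65, Taxon7, Taxon8.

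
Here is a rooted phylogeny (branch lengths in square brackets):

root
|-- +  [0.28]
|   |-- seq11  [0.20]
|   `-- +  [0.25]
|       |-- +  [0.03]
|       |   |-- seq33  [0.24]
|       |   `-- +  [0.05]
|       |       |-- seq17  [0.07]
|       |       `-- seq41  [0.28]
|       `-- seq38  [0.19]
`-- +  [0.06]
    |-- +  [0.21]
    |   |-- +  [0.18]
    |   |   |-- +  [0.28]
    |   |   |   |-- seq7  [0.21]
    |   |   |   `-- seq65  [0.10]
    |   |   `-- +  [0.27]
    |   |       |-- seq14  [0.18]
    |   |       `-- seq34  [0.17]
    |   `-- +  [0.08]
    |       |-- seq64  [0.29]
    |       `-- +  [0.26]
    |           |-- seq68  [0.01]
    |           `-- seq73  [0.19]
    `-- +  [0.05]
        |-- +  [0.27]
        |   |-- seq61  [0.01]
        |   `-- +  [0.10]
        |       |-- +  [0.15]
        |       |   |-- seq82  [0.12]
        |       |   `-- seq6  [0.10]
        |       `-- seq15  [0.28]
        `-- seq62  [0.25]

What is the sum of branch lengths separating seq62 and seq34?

1.13

The path runs seq62 → … → MRCA → … → seq34; the MRCA is the node subtending ((((seq7,seq65),(seq14,seq34)),(seq64,(seq68,seq73))),((seq61,((seq82,seq6),seq15)),seq62)).
Branch lengths along that path: 0.25 + 0.05 + 0.21 + 0.18 + 0.27 + 0.17 = 1.13.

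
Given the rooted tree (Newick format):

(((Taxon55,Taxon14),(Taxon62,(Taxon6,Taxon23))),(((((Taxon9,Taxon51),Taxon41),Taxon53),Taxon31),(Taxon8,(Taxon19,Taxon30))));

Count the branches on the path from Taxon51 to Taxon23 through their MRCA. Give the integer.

The MRCA of Taxon51 and Taxon23 is the root of the tree.
From Taxon51 up to that node: 6 branches. From Taxon23 up to the same node: 4 branches. Total: 6 + 4 = 10.

10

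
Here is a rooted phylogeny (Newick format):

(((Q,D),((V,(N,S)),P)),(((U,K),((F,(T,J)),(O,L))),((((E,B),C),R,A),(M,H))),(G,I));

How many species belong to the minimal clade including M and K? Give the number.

The MRCA of M and K is the node subtending (((U,K),((F,(T,J)),(O,L))),((((E,B),C),R,A),(M,H))).
That clade contains 14 terminal taxa: A, B, C, E, F, H, J, K, L, M, O, R, T, U.

14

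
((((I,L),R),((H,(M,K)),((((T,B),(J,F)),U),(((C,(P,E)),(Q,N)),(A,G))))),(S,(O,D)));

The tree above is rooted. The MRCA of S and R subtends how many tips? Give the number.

21

The MRCA of S and R is the root, so the clade is the entire tree.
That clade contains 21 terminal taxa: A, B, C, D, E, F, G, H, I, J, K, L, M, N, O, P, Q, R, S, T, U.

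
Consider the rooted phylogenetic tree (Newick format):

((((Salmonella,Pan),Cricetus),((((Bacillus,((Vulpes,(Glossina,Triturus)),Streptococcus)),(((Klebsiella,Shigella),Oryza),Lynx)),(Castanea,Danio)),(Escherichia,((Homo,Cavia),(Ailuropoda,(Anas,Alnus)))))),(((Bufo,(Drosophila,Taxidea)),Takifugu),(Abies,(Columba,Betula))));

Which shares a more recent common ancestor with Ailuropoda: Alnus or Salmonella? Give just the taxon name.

The MRCA of Ailuropoda and Alnus subtends (Ailuropoda,(Anas,Alnus)) (3 taxa).
The MRCA of Ailuropoda and Salmonella subtends (((Salmonella,Pan),Cricetus),((((Bacillus,((Vulpes,(Glossina,Triturus)),Streptococcus)),(((Klebsiella,Shigella),Oryza),Lynx)),(Castanea,Danio)),(Escherichia,((Homo,Cavia),(Ailuropoda,(Anas,Alnus)))))) (20 taxa).
The first is nested inside the second, so Ailuropoda shares a more recent common ancestor with Alnus.

Alnus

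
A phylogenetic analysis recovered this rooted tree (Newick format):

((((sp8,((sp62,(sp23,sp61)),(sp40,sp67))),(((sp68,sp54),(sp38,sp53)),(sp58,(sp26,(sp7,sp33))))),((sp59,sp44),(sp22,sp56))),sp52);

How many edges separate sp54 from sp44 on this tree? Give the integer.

8

The MRCA of sp54 and sp44 is the node subtending (((sp8,((sp62,(sp23,sp61)),(sp40,sp67))),(((sp68,sp54),(sp38,sp53)),(sp58,(sp26,(sp7,sp33))))),((sp59,sp44),(sp22,sp56))).
From sp54 up to that node: 5 branches. From sp44 up to the same node: 3 branches. Total: 5 + 3 = 8.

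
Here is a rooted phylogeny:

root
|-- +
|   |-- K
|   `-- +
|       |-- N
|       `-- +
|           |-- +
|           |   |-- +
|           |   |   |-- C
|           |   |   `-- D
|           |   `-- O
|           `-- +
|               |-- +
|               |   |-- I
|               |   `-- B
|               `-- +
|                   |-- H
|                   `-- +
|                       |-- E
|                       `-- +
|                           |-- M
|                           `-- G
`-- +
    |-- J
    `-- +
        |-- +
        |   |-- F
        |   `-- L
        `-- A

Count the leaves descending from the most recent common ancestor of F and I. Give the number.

15

The MRCA of F and I is the root, so the clade is the entire tree.
That clade contains 15 terminal taxa: A, B, C, D, E, F, G, H, I, J, K, L, M, N, O.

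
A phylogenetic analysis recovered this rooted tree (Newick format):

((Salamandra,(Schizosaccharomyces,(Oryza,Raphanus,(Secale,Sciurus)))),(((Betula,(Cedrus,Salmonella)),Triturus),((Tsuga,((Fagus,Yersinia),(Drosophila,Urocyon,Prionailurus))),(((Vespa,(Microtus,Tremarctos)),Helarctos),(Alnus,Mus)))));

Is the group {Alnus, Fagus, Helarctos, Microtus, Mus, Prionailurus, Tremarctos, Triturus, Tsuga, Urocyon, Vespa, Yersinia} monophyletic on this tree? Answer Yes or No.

No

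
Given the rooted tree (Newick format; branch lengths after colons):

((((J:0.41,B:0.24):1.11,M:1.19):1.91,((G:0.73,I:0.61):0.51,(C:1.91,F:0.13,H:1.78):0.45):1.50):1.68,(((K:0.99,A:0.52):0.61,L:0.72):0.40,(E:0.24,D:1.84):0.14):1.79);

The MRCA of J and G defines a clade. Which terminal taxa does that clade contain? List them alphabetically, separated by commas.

Tracing J: it sits inside (J,B).
Tracing G: it sits inside (G,I).
The smallest clade enclosing both is (((J,B),M),((G,I),(C,F,H))); the answer is its 8 terminal taxa in alphabetical order.

B, C, F, G, H, I, J, M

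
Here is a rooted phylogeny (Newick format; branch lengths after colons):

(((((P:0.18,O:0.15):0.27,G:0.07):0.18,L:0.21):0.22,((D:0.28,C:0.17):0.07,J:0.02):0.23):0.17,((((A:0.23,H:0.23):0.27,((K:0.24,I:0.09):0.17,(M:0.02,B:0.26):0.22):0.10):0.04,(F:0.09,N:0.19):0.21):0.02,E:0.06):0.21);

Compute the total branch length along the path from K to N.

The path runs K → … → MRCA → … → N; the MRCA is the node subtending (((A,H),((K,I),(M,B))),(F,N)).
Branch lengths along that path: 0.24 + 0.17 + 0.10 + 0.04 + 0.21 + 0.19 = 0.95.

0.95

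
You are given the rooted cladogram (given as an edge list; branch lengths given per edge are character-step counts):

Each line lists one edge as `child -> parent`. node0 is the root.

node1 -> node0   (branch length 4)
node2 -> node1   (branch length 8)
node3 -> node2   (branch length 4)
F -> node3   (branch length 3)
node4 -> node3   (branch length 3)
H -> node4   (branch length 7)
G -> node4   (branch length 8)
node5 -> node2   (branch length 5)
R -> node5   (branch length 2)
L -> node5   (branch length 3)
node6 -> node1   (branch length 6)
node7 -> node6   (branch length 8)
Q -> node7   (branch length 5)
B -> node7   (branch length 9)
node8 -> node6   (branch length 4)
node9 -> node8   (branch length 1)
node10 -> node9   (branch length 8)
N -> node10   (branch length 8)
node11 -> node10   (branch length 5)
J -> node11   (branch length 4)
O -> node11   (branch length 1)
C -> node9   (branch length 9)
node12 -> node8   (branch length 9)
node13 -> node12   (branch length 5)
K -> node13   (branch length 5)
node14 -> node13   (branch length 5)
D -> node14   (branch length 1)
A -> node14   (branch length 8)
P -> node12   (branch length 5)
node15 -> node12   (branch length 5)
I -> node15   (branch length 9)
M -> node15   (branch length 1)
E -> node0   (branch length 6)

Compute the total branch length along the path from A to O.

42

The path runs A → … → MRCA → … → O; the MRCA is the node subtending (((N,(J,O)),C),((K,(D,A)),P,(I,M))).
Branch lengths along that path: 8 + 5 + 5 + 9 + 1 + 8 + 5 + 1 = 42.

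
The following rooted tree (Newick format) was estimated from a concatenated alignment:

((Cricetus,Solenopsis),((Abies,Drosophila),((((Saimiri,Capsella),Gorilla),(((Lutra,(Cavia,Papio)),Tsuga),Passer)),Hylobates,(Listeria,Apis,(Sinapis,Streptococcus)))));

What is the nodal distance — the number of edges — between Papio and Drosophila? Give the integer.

9

The MRCA of Papio and Drosophila is the node subtending ((Abies,Drosophila),((((Saimiri,Capsella),Gorilla),(((Lutra,(Cavia,Papio)),Tsuga),Passer)),Hylobates,(Listeria,Apis,(Sinapis,Streptococcus)))).
From Papio up to that node: 7 branches. From Drosophila up to the same node: 2 branches. Total: 7 + 2 = 9.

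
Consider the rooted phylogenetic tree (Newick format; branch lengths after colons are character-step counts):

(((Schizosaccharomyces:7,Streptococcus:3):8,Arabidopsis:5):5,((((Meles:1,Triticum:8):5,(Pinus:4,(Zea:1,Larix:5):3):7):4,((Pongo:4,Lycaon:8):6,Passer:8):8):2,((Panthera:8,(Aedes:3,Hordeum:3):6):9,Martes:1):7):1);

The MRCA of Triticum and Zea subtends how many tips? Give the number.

5

The MRCA of Triticum and Zea is the node subtending ((Meles,Triticum),(Pinus,(Zea,Larix))).
That clade contains 5 terminal taxa: Larix, Meles, Pinus, Triticum, Zea.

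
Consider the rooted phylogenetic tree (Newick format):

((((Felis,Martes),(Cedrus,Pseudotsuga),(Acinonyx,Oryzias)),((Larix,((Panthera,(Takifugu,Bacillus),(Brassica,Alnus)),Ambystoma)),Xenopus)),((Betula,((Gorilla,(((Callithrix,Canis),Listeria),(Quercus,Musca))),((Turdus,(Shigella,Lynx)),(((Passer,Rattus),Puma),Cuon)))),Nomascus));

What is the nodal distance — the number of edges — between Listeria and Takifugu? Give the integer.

14

The MRCA of Listeria and Takifugu is the root of the tree.
From Listeria up to that node: 7 branches. From Takifugu up to the same node: 7 branches. Total: 7 + 7 = 14.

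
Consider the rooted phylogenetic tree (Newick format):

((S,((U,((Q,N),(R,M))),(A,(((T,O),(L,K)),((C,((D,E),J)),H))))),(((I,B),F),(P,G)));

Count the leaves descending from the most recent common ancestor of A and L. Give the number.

The MRCA of A and L is the node subtending (A,(((T,O),(L,K)),((C,((D,E),J)),H))).
That clade contains 10 terminal taxa: A, C, D, E, H, J, K, L, O, T.

10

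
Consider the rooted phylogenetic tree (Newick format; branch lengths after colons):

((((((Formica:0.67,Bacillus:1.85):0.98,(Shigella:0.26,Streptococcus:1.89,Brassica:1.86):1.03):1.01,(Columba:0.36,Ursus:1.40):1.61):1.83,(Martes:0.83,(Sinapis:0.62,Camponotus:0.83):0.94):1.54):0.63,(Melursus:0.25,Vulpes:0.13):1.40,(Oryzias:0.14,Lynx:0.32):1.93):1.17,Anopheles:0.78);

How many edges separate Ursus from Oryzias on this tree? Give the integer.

6

The MRCA of Ursus and Oryzias is the node subtending (((((Formica,Bacillus),(Shigella,Streptococcus,Brassica)),(Columba,Ursus)),(Martes,(Sinapis,Camponotus))),(Melursus,Vulpes),(Oryzias,Lynx)).
From Ursus up to that node: 4 branches. From Oryzias up to the same node: 2 branches. Total: 4 + 2 = 6.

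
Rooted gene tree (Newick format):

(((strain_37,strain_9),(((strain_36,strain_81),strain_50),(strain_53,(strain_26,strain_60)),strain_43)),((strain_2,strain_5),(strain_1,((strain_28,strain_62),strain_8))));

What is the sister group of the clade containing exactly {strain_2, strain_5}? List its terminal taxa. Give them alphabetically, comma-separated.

strain_1, strain_28, strain_62, strain_8

The clade containing exactly {strain_2, strain_5} attaches to the tree at the node subtending ((strain_2,strain_5),(strain_1,((strain_28,strain_62),strain_8))).
The other lineage descending from that same node — the sister group — is (strain_1,((strain_28,strain_62),strain_8)); its 4 tips in alphabetical order are the answer.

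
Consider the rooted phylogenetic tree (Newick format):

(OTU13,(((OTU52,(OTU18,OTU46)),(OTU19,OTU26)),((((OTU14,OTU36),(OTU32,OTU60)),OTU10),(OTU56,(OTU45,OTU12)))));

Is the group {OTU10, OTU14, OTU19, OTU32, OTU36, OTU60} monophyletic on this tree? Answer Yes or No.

The MRCA of the listed taxa subtends (((OTU52,(OTU18,OTU46)),(OTU19,OTU26)),((((OTU14,OTU36),(OTU32,OTU60)),OTU10),(OTU56,(OTU45,OTU12)))).
That clade also contains OTU12, OTU18, OTU26, OTU45, OTU46, OTU52, OTU56, which are not in the proposed group, so the group is not monophyletic.

No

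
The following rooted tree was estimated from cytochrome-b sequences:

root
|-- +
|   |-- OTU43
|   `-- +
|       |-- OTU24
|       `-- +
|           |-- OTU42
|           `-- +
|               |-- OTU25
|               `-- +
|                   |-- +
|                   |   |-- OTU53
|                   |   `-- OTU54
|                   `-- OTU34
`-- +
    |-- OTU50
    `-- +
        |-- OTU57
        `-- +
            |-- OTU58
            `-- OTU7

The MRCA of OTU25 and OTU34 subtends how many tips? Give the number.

The MRCA of OTU25 and OTU34 is the node subtending (OTU25,((OTU53,OTU54),OTU34)).
That clade contains 4 terminal taxa: OTU25, OTU34, OTU53, OTU54.

4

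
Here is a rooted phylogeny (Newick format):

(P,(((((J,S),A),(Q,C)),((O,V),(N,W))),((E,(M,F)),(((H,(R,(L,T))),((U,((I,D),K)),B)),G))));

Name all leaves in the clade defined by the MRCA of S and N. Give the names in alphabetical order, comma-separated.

A, C, J, N, O, Q, S, V, W

Tracing S: it sits inside (J,S).
Tracing N: it sits inside (N,W).
The smallest clade enclosing both is ((((J,S),A),(Q,C)),((O,V),(N,W))); the answer is its 9 terminal taxa in alphabetical order.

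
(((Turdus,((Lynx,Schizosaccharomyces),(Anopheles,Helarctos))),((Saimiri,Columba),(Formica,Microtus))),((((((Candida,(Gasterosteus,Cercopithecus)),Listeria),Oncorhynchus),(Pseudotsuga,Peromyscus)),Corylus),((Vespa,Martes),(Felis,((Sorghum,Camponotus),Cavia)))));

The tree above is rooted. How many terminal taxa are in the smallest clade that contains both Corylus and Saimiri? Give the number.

23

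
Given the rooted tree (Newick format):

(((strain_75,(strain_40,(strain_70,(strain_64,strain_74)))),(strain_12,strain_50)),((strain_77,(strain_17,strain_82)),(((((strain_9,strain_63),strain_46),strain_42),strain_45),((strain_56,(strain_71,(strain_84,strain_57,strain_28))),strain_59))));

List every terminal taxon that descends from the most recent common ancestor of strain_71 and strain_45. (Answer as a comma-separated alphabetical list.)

Tracing strain_71: it sits inside (strain_71,(strain_84,strain_57,strain_28)).
Tracing strain_45: it sits inside ((((strain_9,strain_63),strain_46),strain_42),strain_45).
The smallest clade enclosing both is (((((strain_9,strain_63),strain_46),strain_42),strain_45),((strain_56,(strain_71,(strain_84,strain_57,strain_28))),strain_59)); the answer is its 11 terminal taxa in alphabetical order.

strain_28, strain_42, strain_45, strain_46, strain_56, strain_57, strain_59, strain_63, strain_71, strain_84, strain_9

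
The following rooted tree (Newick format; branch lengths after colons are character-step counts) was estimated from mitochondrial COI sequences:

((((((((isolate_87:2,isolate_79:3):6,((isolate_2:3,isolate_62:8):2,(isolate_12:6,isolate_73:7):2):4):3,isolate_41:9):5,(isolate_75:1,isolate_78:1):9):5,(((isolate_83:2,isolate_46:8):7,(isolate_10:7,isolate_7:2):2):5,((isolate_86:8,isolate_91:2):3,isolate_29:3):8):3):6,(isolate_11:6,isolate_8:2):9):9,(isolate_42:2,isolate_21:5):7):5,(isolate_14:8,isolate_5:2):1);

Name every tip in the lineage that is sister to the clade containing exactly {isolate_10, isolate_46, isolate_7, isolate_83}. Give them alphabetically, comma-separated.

The clade containing exactly {isolate_10, isolate_46, isolate_7, isolate_83} attaches to the tree at the node subtending (((isolate_83,isolate_46),(isolate_10,isolate_7)),((isolate_86,isolate_91),isolate_29)).
The other lineage descending from that same node — the sister group — is ((isolate_86,isolate_91),isolate_29); its 3 tips in alphabetical order are the answer.

isolate_29, isolate_86, isolate_91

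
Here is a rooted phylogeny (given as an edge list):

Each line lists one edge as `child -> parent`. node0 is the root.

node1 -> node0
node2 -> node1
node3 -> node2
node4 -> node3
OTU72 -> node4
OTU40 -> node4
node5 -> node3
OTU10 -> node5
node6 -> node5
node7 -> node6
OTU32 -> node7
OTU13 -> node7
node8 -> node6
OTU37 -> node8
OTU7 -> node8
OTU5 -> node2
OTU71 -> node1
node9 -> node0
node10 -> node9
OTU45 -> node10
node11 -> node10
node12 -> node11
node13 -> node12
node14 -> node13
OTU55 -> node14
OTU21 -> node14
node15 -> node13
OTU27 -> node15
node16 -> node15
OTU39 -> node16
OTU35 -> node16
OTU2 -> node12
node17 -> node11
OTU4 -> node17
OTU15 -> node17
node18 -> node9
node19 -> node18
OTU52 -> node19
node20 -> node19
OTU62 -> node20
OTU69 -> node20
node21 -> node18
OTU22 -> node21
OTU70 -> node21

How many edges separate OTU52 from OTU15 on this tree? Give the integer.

The MRCA of OTU52 and OTU15 is the node subtending ((OTU45,((((OTU55,OTU21),(OTU27,(OTU39,OTU35))),OTU2),(OTU4,OTU15))),((OTU52,(OTU62,OTU69)),(OTU22,OTU70))).
From OTU52 up to that node: 3 branches. From OTU15 up to the same node: 4 branches. Total: 3 + 4 = 7.

7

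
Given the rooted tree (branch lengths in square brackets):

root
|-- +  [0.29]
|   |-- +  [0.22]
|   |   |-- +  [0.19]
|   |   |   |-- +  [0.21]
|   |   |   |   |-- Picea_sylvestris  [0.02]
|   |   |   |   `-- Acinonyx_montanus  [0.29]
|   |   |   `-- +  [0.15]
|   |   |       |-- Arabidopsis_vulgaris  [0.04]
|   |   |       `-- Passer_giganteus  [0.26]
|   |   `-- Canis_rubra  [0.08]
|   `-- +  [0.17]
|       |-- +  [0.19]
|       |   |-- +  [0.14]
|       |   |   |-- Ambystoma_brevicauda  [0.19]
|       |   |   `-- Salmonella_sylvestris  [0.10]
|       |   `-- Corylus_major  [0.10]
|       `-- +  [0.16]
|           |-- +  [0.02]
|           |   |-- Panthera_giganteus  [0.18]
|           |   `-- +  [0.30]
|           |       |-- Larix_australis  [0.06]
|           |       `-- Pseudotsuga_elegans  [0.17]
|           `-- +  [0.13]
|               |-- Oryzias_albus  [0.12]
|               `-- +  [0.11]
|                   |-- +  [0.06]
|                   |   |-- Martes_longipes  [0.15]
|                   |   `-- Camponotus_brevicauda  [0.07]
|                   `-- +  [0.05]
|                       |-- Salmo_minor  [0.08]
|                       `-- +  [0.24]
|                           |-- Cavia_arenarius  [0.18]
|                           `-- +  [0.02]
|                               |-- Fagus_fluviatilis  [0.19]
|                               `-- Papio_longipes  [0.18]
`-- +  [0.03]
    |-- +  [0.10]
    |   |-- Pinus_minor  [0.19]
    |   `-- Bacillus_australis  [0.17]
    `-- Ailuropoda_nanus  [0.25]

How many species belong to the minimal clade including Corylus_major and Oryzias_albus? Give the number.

13

The MRCA of Corylus_major and Oryzias_albus is the node subtending (((Ambystoma_brevicauda,Salmonella_sylvestris),Corylus_major),((Panthera_giganteus,(Larix_australis,Pseudotsuga_elegans)),(Oryzias_albus,((Martes_longipes,Camponotus_brevicauda),(Salmo_minor,(Cavia_arenarius,(Fagus_fluviatilis,Papio_longipes))))))).
That clade contains 13 terminal taxa: Ambystoma_brevicauda, Camponotus_brevicauda, Cavia_arenarius, Corylus_major, Fagus_fluviatilis, Larix_australis, Martes_longipes, Oryzias_albus, Panthera_giganteus, Papio_longipes, Pseudotsuga_elegans, Salmo_minor, Salmonella_sylvestris.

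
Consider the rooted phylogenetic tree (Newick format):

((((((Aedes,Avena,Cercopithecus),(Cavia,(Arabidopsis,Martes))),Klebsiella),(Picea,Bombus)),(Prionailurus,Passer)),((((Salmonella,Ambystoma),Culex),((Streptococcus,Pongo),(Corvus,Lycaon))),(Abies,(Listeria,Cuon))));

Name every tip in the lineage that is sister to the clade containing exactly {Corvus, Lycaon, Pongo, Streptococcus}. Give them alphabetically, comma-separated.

Ambystoma, Culex, Salmonella

The clade containing exactly {Corvus, Lycaon, Pongo, Streptococcus} attaches to the tree at the node subtending (((Salmonella,Ambystoma),Culex),((Streptococcus,Pongo),(Corvus,Lycaon))).
The other lineage descending from that same node — the sister group — is ((Salmonella,Ambystoma),Culex); its 3 tips in alphabetical order are the answer.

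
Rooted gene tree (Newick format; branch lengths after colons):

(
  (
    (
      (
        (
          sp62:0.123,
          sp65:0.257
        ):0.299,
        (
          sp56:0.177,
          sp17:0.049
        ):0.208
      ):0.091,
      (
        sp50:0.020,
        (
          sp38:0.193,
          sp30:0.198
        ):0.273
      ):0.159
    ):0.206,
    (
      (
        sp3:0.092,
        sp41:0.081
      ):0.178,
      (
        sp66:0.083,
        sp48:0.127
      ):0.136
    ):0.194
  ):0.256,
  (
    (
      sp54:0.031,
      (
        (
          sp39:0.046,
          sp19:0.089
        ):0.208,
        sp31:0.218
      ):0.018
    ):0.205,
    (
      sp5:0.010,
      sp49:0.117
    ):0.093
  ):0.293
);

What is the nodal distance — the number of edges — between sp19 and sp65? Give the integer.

10

The MRCA of sp19 and sp65 is the root of the tree.
From sp19 up to that node: 5 branches. From sp65 up to the same node: 5 branches. Total: 5 + 5 = 10.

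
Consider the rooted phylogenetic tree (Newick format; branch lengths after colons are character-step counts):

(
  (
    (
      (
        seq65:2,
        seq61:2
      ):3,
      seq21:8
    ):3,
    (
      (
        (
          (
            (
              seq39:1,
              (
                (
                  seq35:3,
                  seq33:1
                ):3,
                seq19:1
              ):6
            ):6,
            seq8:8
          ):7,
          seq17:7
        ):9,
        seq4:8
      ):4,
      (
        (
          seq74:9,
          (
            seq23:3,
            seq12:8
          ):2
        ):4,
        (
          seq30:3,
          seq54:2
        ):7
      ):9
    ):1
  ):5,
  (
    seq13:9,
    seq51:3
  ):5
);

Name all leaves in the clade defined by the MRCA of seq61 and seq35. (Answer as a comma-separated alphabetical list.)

seq12, seq17, seq19, seq21, seq23, seq30, seq33, seq35, seq39, seq4, seq54, seq61, seq65, seq74, seq8

Tracing seq61: it sits inside (seq65,seq61).
Tracing seq35: it sits inside (seq35,seq33).
The smallest clade enclosing both is (((seq65,seq61),seq21),(((((seq39,((seq35,seq33),seq19)),seq8),seq17),seq4),((seq74,(seq23,seq12)),(seq30,seq54)))); the answer is its 15 terminal taxa in alphabetical order.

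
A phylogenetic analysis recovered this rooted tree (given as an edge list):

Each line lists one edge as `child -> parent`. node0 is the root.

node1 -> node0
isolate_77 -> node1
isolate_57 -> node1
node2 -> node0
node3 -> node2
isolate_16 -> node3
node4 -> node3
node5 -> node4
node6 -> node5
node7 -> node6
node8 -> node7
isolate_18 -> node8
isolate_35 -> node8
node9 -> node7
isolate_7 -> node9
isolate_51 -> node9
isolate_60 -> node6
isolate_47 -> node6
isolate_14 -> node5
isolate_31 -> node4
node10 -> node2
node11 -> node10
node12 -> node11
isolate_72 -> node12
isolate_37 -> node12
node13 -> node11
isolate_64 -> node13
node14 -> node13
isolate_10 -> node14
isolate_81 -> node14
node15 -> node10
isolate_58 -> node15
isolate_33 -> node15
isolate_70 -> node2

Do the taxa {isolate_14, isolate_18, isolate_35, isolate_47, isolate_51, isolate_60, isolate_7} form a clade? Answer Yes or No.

The most recent common ancestor of these taxa subtends ((((isolate_18,isolate_35),(isolate_7,isolate_51)),isolate_60,isolate_47),isolate_14).
That clade has exactly 7 tips — every listed taxon and nothing else — so the group is monophyletic.

Yes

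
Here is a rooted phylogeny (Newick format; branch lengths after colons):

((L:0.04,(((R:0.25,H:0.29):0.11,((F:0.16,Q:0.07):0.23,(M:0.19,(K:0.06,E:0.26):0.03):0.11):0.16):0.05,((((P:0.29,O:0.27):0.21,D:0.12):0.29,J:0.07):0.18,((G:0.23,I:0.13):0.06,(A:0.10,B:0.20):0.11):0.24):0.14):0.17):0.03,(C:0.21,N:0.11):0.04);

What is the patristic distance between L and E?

0.82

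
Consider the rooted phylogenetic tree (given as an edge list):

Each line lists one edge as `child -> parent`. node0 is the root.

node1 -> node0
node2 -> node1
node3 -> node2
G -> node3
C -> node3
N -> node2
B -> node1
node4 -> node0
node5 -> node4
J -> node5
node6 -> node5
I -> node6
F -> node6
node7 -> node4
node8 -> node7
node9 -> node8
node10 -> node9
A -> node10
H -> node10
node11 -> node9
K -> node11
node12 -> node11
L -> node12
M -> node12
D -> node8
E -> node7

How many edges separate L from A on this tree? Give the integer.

5

The MRCA of L and A is the node subtending ((A,H),(K,(L,M))).
From L up to that node: 3 branches. From A up to the same node: 2 branches. Total: 3 + 2 = 5.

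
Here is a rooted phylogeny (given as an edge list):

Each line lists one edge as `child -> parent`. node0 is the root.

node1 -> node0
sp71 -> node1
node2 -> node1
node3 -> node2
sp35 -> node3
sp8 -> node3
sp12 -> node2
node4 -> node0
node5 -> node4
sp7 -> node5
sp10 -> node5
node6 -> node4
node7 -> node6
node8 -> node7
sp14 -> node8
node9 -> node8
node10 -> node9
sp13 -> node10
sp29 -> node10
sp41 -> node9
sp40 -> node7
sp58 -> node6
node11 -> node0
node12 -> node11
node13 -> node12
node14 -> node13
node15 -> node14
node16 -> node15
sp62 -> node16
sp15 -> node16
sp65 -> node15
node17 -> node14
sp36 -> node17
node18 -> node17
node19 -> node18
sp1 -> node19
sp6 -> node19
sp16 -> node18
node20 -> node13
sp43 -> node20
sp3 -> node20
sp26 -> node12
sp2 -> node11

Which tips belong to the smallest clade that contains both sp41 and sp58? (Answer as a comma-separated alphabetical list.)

sp13, sp14, sp29, sp40, sp41, sp58

Tracing sp41: it sits inside ((sp13,sp29),sp41).
Tracing sp58: it sits inside (((sp14,((sp13,sp29),sp41)),sp40),sp58).
The smallest clade enclosing both is (((sp14,((sp13,sp29),sp41)),sp40),sp58); the answer is its 6 terminal taxa in alphabetical order.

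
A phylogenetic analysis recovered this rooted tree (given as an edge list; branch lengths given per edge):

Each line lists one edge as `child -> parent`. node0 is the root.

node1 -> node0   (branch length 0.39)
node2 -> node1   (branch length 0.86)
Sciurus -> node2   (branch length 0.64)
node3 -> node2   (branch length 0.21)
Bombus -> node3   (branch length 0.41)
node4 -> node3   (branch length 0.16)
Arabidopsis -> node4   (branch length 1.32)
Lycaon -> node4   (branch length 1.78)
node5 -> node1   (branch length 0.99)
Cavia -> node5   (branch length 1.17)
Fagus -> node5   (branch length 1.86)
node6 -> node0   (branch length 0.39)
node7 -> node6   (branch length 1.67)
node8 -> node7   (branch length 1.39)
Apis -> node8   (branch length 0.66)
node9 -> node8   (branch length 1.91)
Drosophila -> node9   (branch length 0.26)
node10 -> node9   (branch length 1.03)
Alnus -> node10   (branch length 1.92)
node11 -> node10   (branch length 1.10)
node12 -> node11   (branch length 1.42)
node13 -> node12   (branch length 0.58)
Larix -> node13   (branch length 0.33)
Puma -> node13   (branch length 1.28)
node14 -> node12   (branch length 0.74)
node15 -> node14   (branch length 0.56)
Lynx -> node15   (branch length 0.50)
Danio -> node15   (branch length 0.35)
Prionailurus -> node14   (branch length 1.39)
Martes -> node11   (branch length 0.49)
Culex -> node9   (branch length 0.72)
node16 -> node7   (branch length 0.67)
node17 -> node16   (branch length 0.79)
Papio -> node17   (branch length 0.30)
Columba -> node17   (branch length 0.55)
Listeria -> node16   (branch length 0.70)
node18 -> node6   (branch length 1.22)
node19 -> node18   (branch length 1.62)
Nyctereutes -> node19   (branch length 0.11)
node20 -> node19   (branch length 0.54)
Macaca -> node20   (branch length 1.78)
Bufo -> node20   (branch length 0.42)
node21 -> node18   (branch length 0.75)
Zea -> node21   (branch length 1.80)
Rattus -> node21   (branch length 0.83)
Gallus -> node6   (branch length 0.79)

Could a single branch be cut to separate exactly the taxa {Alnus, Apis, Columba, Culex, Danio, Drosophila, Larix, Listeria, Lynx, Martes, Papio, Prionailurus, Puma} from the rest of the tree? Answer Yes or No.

Yes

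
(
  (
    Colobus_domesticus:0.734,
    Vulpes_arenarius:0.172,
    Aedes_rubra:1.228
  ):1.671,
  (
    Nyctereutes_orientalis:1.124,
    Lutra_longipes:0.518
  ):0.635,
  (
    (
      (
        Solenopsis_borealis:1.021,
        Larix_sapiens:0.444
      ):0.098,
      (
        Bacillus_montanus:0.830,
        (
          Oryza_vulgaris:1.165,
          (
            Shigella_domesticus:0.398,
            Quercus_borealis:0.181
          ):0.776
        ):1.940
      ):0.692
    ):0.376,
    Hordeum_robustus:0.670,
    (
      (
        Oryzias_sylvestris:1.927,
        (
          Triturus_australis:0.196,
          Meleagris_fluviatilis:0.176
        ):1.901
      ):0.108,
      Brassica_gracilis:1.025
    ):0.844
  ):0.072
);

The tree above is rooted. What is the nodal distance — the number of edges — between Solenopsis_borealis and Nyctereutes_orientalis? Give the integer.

6

The MRCA of Solenopsis_borealis and Nyctereutes_orientalis is the root of the tree.
From Solenopsis_borealis up to that node: 4 branches. From Nyctereutes_orientalis up to the same node: 2 branches. Total: 4 + 2 = 6.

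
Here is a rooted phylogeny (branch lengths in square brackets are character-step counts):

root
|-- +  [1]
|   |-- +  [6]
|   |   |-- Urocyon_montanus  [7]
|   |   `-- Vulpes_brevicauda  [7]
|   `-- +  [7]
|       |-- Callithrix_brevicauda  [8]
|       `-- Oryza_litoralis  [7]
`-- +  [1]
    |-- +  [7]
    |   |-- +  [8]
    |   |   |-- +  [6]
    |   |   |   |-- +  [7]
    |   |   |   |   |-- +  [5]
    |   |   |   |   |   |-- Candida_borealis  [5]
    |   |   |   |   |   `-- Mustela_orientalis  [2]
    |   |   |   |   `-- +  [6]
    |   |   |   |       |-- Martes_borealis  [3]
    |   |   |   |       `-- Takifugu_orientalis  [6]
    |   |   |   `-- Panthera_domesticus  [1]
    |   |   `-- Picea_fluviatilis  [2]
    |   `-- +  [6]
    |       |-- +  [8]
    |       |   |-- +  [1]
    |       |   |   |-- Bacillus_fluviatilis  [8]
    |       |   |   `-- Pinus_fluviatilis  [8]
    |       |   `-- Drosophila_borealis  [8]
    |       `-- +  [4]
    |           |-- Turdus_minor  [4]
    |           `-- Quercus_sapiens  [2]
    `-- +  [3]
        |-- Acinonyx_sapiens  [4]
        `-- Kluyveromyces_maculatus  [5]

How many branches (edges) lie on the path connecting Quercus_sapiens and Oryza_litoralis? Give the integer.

8

The MRCA of Quercus_sapiens and Oryza_litoralis is the root of the tree.
From Quercus_sapiens up to that node: 5 branches. From Oryza_litoralis up to the same node: 3 branches. Total: 5 + 3 = 8.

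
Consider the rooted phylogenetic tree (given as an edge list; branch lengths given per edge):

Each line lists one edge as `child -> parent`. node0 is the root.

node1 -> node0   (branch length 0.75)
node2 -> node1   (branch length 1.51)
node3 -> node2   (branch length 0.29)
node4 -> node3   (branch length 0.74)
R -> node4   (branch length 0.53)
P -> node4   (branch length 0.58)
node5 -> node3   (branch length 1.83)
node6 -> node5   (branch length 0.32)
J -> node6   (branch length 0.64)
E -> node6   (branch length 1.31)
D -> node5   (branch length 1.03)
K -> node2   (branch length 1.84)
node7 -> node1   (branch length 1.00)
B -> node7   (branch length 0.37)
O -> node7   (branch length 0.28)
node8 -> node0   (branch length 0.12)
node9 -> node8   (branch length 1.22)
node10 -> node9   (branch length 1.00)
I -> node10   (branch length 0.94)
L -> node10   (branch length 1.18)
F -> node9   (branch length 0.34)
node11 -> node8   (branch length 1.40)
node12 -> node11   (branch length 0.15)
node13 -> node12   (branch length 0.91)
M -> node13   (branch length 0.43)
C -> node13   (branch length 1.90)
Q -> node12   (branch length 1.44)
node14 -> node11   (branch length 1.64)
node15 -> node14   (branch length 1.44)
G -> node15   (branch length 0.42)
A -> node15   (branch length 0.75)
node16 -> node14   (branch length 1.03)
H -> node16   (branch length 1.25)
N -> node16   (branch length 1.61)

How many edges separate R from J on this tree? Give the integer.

5

The MRCA of R and J is the node subtending ((R,P),((J,E),D)).
From R up to that node: 2 branches. From J up to the same node: 3 branches. Total: 2 + 3 = 5.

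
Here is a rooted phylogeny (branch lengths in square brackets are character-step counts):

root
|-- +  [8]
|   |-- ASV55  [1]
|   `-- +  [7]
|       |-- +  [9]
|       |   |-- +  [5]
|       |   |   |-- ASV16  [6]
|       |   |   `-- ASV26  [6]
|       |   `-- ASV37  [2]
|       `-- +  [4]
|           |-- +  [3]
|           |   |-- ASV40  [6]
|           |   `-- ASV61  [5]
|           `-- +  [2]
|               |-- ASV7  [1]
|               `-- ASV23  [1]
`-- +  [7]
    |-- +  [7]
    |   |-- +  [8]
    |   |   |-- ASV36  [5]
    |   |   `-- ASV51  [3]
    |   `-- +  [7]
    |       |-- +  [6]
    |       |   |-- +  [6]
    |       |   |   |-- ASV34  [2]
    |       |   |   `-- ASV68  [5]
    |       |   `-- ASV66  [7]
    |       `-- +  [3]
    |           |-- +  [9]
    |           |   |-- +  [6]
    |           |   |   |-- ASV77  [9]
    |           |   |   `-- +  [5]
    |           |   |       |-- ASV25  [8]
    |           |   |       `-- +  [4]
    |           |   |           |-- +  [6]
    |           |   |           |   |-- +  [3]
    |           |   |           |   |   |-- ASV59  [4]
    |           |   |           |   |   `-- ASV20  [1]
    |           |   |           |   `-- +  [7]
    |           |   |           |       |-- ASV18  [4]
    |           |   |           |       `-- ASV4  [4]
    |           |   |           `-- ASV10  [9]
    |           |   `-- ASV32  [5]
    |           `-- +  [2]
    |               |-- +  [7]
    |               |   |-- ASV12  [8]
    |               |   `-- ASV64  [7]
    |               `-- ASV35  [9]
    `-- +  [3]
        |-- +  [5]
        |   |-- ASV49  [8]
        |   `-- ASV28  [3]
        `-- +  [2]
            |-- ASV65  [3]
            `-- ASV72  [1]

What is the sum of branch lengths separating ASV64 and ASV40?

The path runs ASV64 → … → MRCA → … → ASV40; the MRCA is the root of the tree.
Branch lengths along that path: 7 + 7 + 2 + 3 + 7 + 7 + 7 + 8 + 7 + 4 + 3 + 6 = 68.

68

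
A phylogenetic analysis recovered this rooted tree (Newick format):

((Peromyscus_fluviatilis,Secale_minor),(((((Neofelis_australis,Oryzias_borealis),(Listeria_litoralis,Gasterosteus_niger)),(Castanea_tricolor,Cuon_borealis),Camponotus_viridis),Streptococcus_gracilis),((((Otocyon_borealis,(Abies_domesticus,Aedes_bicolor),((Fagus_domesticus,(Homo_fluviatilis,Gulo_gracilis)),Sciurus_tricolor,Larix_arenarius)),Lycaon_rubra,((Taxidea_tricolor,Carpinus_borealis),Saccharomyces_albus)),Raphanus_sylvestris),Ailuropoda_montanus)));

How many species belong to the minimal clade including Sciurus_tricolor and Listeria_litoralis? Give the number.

22

The MRCA of Sciurus_tricolor and Listeria_litoralis is the node subtending (((((Neofelis_australis,Oryzias_borealis),(Listeria_litoralis,Gasterosteus_niger)),(Castanea_tricolor,Cuon_borealis),Camponotus_viridis),Streptococcus_gracilis),((((Otocyon_borealis,(Abies_domesticus,Aedes_bicolor),((Fagus_domesticus,(Homo_fluviatilis,Gulo_gracilis)),Sciurus_tricolor,Larix_arenarius)),Lycaon_rubra,((Taxidea_tricolor,Carpinus_borealis),Saccharomyces_albus)),Raphanus_sylvestris),Ailuropoda_montanus)).
That clade contains 22 terminal taxa: Abies_domesticus, Aedes_bicolor, Ailuropoda_montanus, Camponotus_viridis, Carpinus_borealis, Castanea_tricolor, Cuon_borealis, Fagus_domesticus, Gasterosteus_niger, Gulo_gracilis, Homo_fluviatilis, Larix_arenarius, Listeria_litoralis, Lycaon_rubra, Neofelis_australis, Oryzias_borealis, Otocyon_borealis, Raphanus_sylvestris, Saccharomyces_albus, Sciurus_tricolor, Streptococcus_gracilis, Taxidea_tricolor.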